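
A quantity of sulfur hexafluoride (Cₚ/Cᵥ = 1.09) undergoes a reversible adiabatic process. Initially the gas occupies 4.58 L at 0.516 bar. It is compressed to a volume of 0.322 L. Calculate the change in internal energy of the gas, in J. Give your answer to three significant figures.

ΔU ≈ 709 J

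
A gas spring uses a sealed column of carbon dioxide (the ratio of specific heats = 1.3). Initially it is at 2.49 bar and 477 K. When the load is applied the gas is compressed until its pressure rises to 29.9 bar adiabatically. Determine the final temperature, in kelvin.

T₂ ≈ 847 K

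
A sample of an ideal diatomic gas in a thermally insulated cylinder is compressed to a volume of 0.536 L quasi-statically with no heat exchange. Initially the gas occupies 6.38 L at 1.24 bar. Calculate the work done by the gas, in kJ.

W ≈ -3.35 kJ

γ = 7/5 for a diatomic ideal gas.
P₂ = P₁(V₁/V₂)^γ = 1.24×(6.38/0.536)^(7/5) = 39.75 bar.
For a reversible adiabat, W_by_gas = (P₁V₁ − P₂V₂)/(γ−1).
W_by = (124000×0.00638 − 3.975×10^6×0.000536) / (2/5) = -3349 J.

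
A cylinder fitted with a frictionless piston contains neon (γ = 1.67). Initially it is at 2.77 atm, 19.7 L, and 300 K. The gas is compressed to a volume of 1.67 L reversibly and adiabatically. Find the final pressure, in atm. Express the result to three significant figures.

P₂ ≈ 171 atm

Since PV^γ is constant along a reversible adiabat, P₂ = P₁ (V₁/V₂)^γ.
P₂ = 2.77 × (19.7/1.67)^(1.67) = 170.7 atm.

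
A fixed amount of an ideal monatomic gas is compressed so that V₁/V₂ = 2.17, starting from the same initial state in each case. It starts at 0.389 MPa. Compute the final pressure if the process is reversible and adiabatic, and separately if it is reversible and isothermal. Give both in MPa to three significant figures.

For a monatomic ideal gas γ = 5/3.
Isothermal: P₂ = P₁(V₁/V₂) = 0.389×2.17 = 0.8441 MPa.
Adiabatic: P₂ = P₁(V₁/V₂)^γ = 0.389×2.17^(5/3) = 1.415 MPa.

adiabatic: 1.41 MPa; isothermal: 0.844 MPa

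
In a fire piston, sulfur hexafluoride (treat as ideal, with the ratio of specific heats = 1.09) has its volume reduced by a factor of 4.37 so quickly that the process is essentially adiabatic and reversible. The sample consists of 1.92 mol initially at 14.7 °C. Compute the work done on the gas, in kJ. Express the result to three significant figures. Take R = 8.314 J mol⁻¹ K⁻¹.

W ≈ 7.25 kJ

For a reversible adiabat TV^(γ−1) is constant, so T₂ = T₁ (V₁/V₂)^(γ−1).
T₁ = 14.7 °C = 287.8 K.
T₂ = 287.8 × 4.37^(0.09) = 328.7 K.
Q = 0, so ΔU = W_on_gas = nCᵥΔT with Cᵥ = R/(γ−1) = 92.38 J/(mol·K).
ΔU = 1.92 × 92.38 × (328.7 − 287.8) = 7247 J.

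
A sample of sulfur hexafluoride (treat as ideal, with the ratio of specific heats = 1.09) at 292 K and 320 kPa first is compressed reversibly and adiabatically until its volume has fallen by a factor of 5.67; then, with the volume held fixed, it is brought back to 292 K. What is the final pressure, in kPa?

Adiabatic step (PV^γ = const): P₂ = 320×5.67^(1.09) = 2121 kPa; T₂ = 292×5.67^(0.09) = 341.4 K.
Isochoric: P₃ = P₂(T₃/T₂) = 2121 × (292/341.4) = 1814 kPa.

P₃ ≈ 1810 kPa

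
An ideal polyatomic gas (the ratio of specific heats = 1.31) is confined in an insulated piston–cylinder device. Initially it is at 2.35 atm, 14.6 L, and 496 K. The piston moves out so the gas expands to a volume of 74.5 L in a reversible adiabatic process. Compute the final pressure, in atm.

P₂ ≈ 0.278 atm

Adiabatic: P₁V₁^γ = P₂V₂^γ ⇒ P₂ = P₁ (V₁/V₂)^γ.
P₂ = 2.35 × (14.6/74.5)^(1.31) = 0.2779 atm.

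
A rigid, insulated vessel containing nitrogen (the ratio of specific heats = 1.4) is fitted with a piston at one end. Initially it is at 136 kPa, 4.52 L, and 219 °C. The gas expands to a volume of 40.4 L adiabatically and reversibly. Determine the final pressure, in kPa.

P₂ ≈ 6.34 kPa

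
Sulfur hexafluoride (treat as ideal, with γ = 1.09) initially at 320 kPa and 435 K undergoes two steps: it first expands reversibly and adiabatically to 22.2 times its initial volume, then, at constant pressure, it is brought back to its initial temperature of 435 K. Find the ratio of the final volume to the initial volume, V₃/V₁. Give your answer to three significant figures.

Adiabatic step: V₂/V₁ = 22.2; T₂ = T₁·(1/22.2)^(0.09) = 329.1 K.
Isobaric step: V₃/V₂ = T₃/T₂ = 435/329.1.
V₃/V₁ = (V₂/V₁)(V₃/V₂) = 22.2 × (435/329.1) = 29.34.

V₃/V₁ ≈ 29.3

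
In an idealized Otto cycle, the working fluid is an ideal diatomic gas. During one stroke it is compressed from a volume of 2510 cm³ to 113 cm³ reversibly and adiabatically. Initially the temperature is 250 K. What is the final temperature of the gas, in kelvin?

T₂ ≈ 864 K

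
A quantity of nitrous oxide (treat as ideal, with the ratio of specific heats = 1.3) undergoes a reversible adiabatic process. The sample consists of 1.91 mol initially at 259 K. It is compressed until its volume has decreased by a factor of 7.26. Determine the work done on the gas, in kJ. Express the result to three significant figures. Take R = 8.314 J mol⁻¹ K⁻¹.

W ≈ 11.1 kJ

Adiabatic: T₁V₁^(γ−1) = T₂V₂^(γ−1) ⇒ T₂ = T₁ (V₁/V₂)^(γ−1).
T₂ = 259 × 7.26^(0.3) = 469.4 K.
Q = 0, so ΔU = W_on_gas = nCᵥΔT with Cᵥ = R/(γ−1) = 27.71 J/(mol·K).
ΔU = 1.91 × 27.71 × (469.4 − 259) = 11140 J.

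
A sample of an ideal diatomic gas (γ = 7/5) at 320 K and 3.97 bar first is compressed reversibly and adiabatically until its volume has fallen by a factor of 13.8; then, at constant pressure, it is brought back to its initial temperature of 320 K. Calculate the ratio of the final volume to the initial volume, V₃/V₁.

V₃/V₁ ≈ 0.0254

Adiabatic step: V₂/V₁ = 0.07246; T₂ = T₁·13.8^(2/5) = 914.3 K.
Isobaric step: V₃/V₂ = T₃/T₂ = 320/914.3.
V₃/V₁ = (V₂/V₁)(V₃/V₂) = 0.07246 × (320/914.3) = 0.02536.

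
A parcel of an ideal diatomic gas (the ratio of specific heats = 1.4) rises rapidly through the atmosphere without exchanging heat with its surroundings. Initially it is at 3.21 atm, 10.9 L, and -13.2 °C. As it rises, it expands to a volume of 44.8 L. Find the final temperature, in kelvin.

Adiabatic: T₁V₁^(γ−1) = T₂V₂^(γ−1) ⇒ T₂ = T₁ (V₁/V₂)^(γ−1).
T₁ = -13.2 °C = 259.9 K.
T₂ = 259.9 × (10.9/44.8)^(0.4) = 147.7 K.

T₂ ≈ 148 K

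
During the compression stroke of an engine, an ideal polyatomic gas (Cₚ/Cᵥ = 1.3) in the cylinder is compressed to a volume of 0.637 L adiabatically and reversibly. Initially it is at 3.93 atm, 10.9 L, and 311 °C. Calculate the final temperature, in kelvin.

T₂ ≈ 1370 K

For a reversible adiabat TV^(γ−1) is constant, so T₂ = T₁ (V₁/V₂)^(γ−1).
T₁ = 311 °C = 584.1 K.
T₂ = 584.1 × (10.9/0.637)^(0.3) = 1369 K.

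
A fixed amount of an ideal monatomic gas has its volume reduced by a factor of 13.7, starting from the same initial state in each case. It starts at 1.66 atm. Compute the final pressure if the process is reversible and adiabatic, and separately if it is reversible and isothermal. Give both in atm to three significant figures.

adiabatic: 130 atm; isothermal: 22.7 atm

For a monatomic ideal gas γ = 5/3.
Isothermal: P₂ = P₁(V₁/V₂) = 1.66×13.7 = 22.74 atm.
Adiabatic: P₂ = P₁(V₁/V₂)^γ = 1.66×13.7^(5/3) = 130.2 atm.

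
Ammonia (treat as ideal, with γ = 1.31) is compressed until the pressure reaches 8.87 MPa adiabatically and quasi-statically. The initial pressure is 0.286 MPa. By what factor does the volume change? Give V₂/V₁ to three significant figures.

V₂/V₁ ≈ 0.0727

From PV^γ = const, V₂/V₁ = (P₁/P₂)^(1/γ).
V₂/V₁ = (0.286/8.87)^(0.763) = 0.07268.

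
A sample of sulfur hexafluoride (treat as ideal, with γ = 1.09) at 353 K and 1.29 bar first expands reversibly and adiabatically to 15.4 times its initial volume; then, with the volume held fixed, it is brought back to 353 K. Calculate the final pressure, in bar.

P₃ ≈ 0.0838 bar

Adiabatic step (PV^γ = const): P₂ = 1.29×(1/15.4)^(1.09) = 0.06549 bar; T₂ = 353×(1/15.4)^(0.09) = 276 K.
Isochoric: P₃ = P₂(T₃/T₂) = 0.06549 × (353/276) = 0.08377 bar.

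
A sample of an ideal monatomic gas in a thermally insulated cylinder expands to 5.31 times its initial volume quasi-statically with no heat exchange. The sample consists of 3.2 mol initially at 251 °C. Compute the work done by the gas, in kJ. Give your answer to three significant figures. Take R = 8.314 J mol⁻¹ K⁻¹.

Adiabatic: T₁V₁^(γ−1) = T₂V₂^(γ−1) ⇒ T₂ = T₁ (V₁/V₂)^(γ−1).
γ = 5/3 for a monatomic ideal gas, so γ−1 = 2/3.
T₁ = 251 °C = 524.1 K.
T₂ = 524.1 × (1/5.31)^(2/3) = 172.2 K.
Q = 0, so ΔU = W_on_gas = nCᵥΔT with Cᵥ = R/(γ−1) = 12.47 J/(mol·K).
ΔU = 3.2 × 12.47 × (172.2 − 524.1) = -14040 J.
Work done by the gas = −ΔU = 14040 J.

W ≈ 14.0 kJ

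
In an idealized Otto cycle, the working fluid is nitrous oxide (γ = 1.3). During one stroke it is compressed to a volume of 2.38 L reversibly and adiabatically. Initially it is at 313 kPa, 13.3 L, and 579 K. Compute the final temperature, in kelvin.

T₂ ≈ 970 K

For a reversible adiabat TV^(γ−1) is constant, so T₂ = T₁ (V₁/V₂)^(γ−1).
T₂ = 579 × (13.3/2.38)^(0.3) = 970.2 K.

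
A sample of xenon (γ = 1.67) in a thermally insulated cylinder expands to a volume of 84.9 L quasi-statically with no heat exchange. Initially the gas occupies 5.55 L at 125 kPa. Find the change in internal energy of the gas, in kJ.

P₂ = P₁(V₁/V₂)^γ = 125×(5.55/84.9)^(1.67) = 1.314 kPa.
For a reversible adiabat, W_by_gas = (P₁V₁ − P₂V₂)/(γ−1).
W_by = (125000×0.00555 − 1314×0.0849) / (0.67) = 868.9 J.
Q = 0 ⇒ ΔU = −W_by = -868.9 J.

ΔU ≈ -0.869 kJ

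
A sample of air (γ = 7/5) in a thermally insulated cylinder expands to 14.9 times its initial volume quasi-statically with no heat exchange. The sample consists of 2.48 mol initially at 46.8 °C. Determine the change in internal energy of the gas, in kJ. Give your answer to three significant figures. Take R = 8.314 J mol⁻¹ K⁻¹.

Adiabatic: T₁V₁^(γ−1) = T₂V₂^(γ−1) ⇒ T₂ = T₁ (V₁/V₂)^(γ−1).
T₁ = 46.8 °C = 319.9 K.
T₂ = 319.9 × (1/14.9)^(2/5) = 108.6 K.
Q = 0, so ΔU = W_on_gas = nCᵥΔT with Cᵥ = R/(γ−1) = 20.79 J/(mol·K).
ΔU = 2.48 × 20.79 × (108.6 − 319.9) = -10890 J.

ΔU ≈ -10.9 kJ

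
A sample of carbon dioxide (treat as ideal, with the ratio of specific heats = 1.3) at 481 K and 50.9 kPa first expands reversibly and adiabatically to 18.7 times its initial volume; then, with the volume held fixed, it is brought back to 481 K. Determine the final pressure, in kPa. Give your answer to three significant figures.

P₃ ≈ 2.72 kPa

Adiabatic step (PV^γ = const): P₂ = 50.9×(1/18.7)^(1.3) = 1.131 kPa; T₂ = 481×(1/18.7)^(0.3) = 199.8 K.
Isochoric: P₃ = P₂(T₃/T₂) = 1.131 × (481/199.8) = 2.722 kPa.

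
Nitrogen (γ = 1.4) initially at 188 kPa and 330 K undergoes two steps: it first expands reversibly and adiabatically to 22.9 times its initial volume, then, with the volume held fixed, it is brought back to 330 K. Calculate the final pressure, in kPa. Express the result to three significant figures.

P₃ ≈ 8.21 kPa

Adiabatic step (PV^γ = const): P₂ = 188×(1/22.9)^(1.4) = 2.346 kPa; T₂ = 330×(1/22.9)^(0.4) = 94.31 K.
Isochoric: P₃ = P₂(T₃/T₂) = 2.346 × (330/94.31) = 8.21 kPa.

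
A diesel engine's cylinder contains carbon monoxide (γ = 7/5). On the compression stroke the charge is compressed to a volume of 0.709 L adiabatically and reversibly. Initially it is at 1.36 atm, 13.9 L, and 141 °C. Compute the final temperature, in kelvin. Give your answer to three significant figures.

T₂ ≈ 1360 K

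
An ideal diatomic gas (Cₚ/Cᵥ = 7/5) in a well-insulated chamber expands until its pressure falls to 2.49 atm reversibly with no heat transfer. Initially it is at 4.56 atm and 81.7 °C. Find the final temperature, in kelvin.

Along an adiabat T P^((1−γ)/γ) is constant, so T₂ = T₁ (P₂/P₁)^((γ−1)/γ).
T₁ = 81.7 °C = 354.8 K.
T₂ = 354.8 × (2.49/4.56)^(2/7) = 298.5 K.

T₂ ≈ 299 K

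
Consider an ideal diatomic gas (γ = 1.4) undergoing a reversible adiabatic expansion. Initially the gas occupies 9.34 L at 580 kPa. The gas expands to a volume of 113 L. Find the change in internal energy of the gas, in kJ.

ΔU ≈ -8.55 kJ

P₂ = P₁(V₁/V₂)^γ = 580×(9.34/113)^(1.4) = 17.68 kPa.
For a reversible adiabat, W_by_gas = (P₁V₁ − P₂V₂)/(γ−1).
W_by = (580000×0.00934 − 17680×0.113) / (0.4) = 8547 J.
Q = 0 ⇒ ΔU = −W_by = -8547 J.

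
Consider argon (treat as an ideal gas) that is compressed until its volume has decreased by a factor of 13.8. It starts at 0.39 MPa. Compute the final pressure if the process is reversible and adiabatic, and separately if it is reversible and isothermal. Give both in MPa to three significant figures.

adiabatic: 31.0 MPa; isothermal: 5.38 MPa

For a monatomic ideal gas γ = 5/3.
Isothermal: P₂ = P₁(V₁/V₂) = 0.39×13.8 = 5.382 MPa.
Adiabatic: P₂ = P₁(V₁/V₂)^γ = 0.39×13.8^(5/3) = 30.96 MPa.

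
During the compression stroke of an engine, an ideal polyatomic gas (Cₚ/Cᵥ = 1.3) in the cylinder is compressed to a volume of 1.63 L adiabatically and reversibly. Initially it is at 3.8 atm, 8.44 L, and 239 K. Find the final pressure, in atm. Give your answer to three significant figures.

P₂ ≈ 32.2 atm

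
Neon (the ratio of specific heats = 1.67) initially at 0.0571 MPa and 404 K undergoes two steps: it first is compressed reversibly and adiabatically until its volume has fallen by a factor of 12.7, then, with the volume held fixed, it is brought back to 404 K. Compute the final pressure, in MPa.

P₃ ≈ 0.725 MPa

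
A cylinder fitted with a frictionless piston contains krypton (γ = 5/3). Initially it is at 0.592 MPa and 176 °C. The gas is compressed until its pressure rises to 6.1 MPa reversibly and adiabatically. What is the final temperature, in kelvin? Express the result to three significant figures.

T₂ ≈ 1140 K

Along an adiabat T P^((1−γ)/γ) is constant, so T₂ = T₁ (P₂/P₁)^((γ−1)/γ).
T₁ = 176 °C = 449.1 K.
T₂ = 449.1 × (6.1/0.592)^(2/5) = 1142 K.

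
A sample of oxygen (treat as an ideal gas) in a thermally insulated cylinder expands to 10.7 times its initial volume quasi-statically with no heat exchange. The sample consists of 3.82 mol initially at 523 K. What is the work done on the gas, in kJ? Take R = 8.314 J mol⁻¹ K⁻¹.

W ≈ -25.4 kJ

For a reversible adiabat TV^(γ−1) is constant, so T₂ = T₁ (V₁/V₂)^(γ−1).
γ = 7/5 for a diatomic ideal gas, so γ−1 = 2/5.
T₂ = 523 × (1/10.7)^(2/5) = 202.7 K.
Q = 0, so ΔU = W_on_gas = nCᵥΔT with Cᵥ = R/(γ−1) = 20.79 J/(mol·K).
ΔU = 3.82 × 20.79 × (202.7 − 523) = -25440 J.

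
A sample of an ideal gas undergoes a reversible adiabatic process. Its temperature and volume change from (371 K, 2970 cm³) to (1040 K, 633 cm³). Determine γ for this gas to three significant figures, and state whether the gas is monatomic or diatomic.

γ ≈ 1.67; monatomic

TV^(γ−1) = const ⇒ γ − 1 = ln(T₂/T₁) / ln(V₁/V₂).
γ = 1 + ln(1040/371) / ln(2970/633) = 1.667.
γ ≈ 1.67 is close to 5/3, so the gas is monatomic.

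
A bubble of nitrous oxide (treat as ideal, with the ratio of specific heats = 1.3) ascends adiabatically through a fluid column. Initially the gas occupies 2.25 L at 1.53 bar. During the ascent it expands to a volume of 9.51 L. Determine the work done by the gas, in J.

W ≈ 403 J

P₂ = P₁(V₁/V₂)^γ = 1.53×(2.25/9.51)^(1.3) = 0.2349 bar.
For a reversible adiabat, W_by_gas = (P₁V₁ − P₂V₂)/(γ−1).
W_by = (153000×0.00225 − 23490×0.00951) / (0.3) = 402.8 J.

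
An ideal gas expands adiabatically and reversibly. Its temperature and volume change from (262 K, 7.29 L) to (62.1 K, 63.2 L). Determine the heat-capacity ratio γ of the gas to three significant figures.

γ ≈ 1.67

TV^(γ−1) = const ⇒ γ − 1 = ln(T₂/T₁) / ln(V₁/V₂).
γ = 1 + ln(62.1/262) / ln(7.29/63.2) = 1.667.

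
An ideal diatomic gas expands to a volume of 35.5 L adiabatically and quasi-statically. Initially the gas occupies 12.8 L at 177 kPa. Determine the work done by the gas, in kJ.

W ≈ 1.90 kJ

γ = 7/5 for a diatomic ideal gas.
P₂ = P₁(V₁/V₂)^γ = 177×(12.8/35.5)^(7/5) = 42.44 kPa.
For a reversible adiabat, W_by_gas = (P₁V₁ − P₂V₂)/(γ−1).
W_by = (177000×0.0128 − 42440×0.0355) / (2/5) = 1898 J.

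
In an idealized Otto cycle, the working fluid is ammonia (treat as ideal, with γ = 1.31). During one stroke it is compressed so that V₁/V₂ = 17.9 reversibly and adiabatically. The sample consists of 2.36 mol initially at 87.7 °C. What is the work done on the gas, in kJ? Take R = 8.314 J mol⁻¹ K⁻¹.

For a reversible adiabat TV^(γ−1) is constant, so T₂ = T₁ (V₁/V₂)^(γ−1).
T₁ = 87.7 °C = 360.8 K.
T₂ = 360.8 × 17.9^(0.31) = 882.5 K.
Q = 0, so ΔU = W_on_gas = nCᵥΔT with Cᵥ = R/(γ−1) = 26.82 J/(mol·K).
ΔU = 2.36 × 26.82 × (882.5 − 360.8) = 33020 J.

W ≈ 33.0 kJ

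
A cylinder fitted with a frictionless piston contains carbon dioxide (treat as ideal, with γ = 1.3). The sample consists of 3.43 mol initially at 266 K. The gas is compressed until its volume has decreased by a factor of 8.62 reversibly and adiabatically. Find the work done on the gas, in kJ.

For a reversible adiabat TV^(γ−1) is constant, so T₂ = T₁ (V₁/V₂)^(γ−1).
T₂ = 266 × 8.62^(0.3) = 507.6 K.
Q = 0, so ΔU = W_on_gas = nCᵥΔT with Cᵥ = R/(γ−1) = 27.71 J/(mol·K).
ΔU = 3.43 × 27.71 × (507.6 − 266) = 22970 J.

W ≈ 23.0 kJ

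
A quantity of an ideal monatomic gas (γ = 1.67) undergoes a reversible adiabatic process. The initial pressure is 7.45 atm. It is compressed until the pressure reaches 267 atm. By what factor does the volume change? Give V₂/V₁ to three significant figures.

V₂/V₁ ≈ 0.117

From PV^γ = const, V₂/V₁ = (P₁/P₂)^(1/γ).
V₂/V₁ = (7.45/267)^(0.599) = 0.1173.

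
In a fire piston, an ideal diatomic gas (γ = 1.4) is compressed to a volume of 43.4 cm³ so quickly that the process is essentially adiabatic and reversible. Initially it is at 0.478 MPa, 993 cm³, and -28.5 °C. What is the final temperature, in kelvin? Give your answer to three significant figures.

Adiabatic: T₁V₁^(γ−1) = T₂V₂^(γ−1) ⇒ T₂ = T₁ (V₁/V₂)^(γ−1).
T₁ = -28.5 °C = 244.6 K.
T₂ = 244.6 × (993/43.4)^(0.4) = 855.7 K.

T₂ ≈ 856 K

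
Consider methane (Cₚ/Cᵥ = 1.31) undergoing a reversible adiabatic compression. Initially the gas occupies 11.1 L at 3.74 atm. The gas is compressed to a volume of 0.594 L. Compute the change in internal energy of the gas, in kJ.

ΔU ≈ 20.1 kJ

P₂ = P₁(V₁/V₂)^γ = 3.74×(11.1/0.594)^(1.31) = 173.2 atm.
For a reversible adiabat, W_by_gas = (P₁V₁ − P₂V₂)/(γ−1).
W_by = (379000×0.0111 − 1.755×10^7×0.000594) / (0.31) = -20060 J.
Q = 0 ⇒ ΔU = −W_by = 20060 J.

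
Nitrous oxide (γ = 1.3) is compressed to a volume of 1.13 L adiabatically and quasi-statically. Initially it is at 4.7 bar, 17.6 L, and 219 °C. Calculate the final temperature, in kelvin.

T₂ ≈ 1120 K

Adiabatic: T₁V₁^(γ−1) = T₂V₂^(γ−1) ⇒ T₂ = T₁ (V₁/V₂)^(γ−1).
T₁ = 219 °C = 492.1 K.
T₂ = 492.1 × (17.6/1.13)^(0.3) = 1122 K.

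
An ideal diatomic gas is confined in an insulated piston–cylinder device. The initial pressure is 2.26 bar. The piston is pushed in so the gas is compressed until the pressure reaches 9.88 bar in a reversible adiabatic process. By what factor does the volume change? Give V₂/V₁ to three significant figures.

From PV^γ = const, V₂/V₁ = (P₁/P₂)^(1/γ).
For a diatomic ideal gas γ = 7/5.
V₂/V₁ = (2.26/9.88)^(5/7) = 0.3487.

V₂/V₁ ≈ 0.349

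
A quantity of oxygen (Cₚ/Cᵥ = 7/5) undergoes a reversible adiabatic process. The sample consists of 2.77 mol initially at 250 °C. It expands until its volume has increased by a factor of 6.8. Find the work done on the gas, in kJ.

W ≈ -16.1 kJ

For a reversible adiabat TV^(γ−1) is constant, so T₂ = T₁ (V₁/V₂)^(γ−1).
T₁ = 250 °C = 523.1 K.
T₂ = 523.1 × (1/6.8)^(2/5) = 243 K.
Q = 0, so ΔU = W_on_gas = nCᵥΔT with Cᵥ = R/(γ−1) = 20.79 J/(mol·K).
ΔU = 2.77 × 20.79 × (243 − 523.1) = -16130 J.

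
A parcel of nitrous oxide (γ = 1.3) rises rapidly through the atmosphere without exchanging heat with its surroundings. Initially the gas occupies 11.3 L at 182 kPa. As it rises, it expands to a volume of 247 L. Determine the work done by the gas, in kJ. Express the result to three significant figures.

W ≈ 4.14 kJ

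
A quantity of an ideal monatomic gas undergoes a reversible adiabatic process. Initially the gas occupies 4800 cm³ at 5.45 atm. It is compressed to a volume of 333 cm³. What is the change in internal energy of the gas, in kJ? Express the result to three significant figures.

γ = 5/3 for a monatomic ideal gas.
P₂ = P₁(V₁/V₂)^γ = 5.45×(4800/333)^(5/3) = 465.3 atm.
For a reversible adiabat, W_by_gas = (P₁V₁ − P₂V₂)/(γ−1).
W_by = (552200×0.0048 − 4.715×10^7×0.000333) / (2/3) = -19570 J.
Q = 0 ⇒ ΔU = −W_by = 19570 J.

ΔU ≈ 19.6 kJ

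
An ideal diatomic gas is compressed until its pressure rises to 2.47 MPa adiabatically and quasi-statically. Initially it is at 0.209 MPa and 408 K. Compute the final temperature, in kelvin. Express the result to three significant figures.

Adiabatic: T₂/T₁ = (P₂/P₁)^((γ−1)/γ).
For a diatomic ideal gas γ = 7/5, so (γ−1)/γ = 2/7.
T₂ = 408 × (2.47/0.209)^(2/7) = 826.2 K.

T₂ ≈ 826 K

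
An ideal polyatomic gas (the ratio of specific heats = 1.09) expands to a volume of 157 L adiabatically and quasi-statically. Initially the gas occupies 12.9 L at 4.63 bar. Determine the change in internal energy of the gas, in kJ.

ΔU ≈ -13.4 kJ

P₂ = P₁(V₁/V₂)^γ = 4.63×(12.9/157)^(1.09) = 0.3038 bar.
For a reversible adiabat, W_by_gas = (P₁V₁ − P₂V₂)/(γ−1).
W_by = (463000×0.0129 − 30380×0.157) / (0.09) = 13370 J.
Q = 0 ⇒ ΔU = −W_by = -13370 J.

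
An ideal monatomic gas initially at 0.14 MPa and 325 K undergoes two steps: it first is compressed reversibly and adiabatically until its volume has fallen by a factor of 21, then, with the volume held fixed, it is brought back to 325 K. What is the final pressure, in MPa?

P₃ ≈ 2.94 MPa

For a monatomic ideal gas γ = 5/3.
Adiabatic step (PV^γ = const): P₂ = 0.14×21^(5/3) = 22.38 MPa; T₂ = 325×21^(2/3) = 2474 K.
Isochoric: P₃ = P₂(T₃/T₂) = 22.38 × (325/2474) = 2.94 MPa.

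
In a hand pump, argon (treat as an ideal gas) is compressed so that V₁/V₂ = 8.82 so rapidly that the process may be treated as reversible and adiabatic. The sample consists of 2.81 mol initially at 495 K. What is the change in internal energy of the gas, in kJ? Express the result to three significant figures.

ΔU ≈ 56.7 kJ

Adiabatic: T₁V₁^(γ−1) = T₂V₂^(γ−1) ⇒ T₂ = T₁ (V₁/V₂)^(γ−1).
γ = 5/3 for a monatomic ideal gas, so γ−1 = 2/3.
T₂ = 495 × 8.82^(2/3) = 2113 K.
Q = 0, so ΔU = W_on_gas = nCᵥΔT with Cᵥ = R/(γ−1) = 12.47 J/(mol·K).
ΔU = 2.81 × 12.47 × (2113 − 495) = 56700 J.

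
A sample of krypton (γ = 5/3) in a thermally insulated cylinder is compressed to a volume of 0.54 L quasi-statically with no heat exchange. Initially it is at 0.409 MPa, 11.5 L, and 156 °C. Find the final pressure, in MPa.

P₂ ≈ 66.9 MPa

Adiabatic: P₁V₁^γ = P₂V₂^γ ⇒ P₂ = P₁ (V₁/V₂)^γ.
P₂ = 0.409 × (11.5/0.54)^(5/3) = 66.92 MPa.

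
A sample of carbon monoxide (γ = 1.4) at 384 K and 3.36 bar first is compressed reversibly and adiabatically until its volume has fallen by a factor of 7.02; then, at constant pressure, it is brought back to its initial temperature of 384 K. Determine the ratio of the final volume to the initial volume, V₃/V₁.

Adiabatic step: V₂/V₁ = 0.1425; T₂ = T₁·7.02^(0.4) = 837.3 K.
Isobaric step: V₃/V₂ = T₃/T₂ = 384/837.3.
V₃/V₁ = (V₂/V₁)(V₃/V₂) = 0.1425 × (384/837.3) = 0.06533.

V₃/V₁ ≈ 0.0653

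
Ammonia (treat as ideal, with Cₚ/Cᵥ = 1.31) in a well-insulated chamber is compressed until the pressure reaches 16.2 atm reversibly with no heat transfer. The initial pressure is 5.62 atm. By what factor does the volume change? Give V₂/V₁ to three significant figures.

From PV^γ = const, V₂/V₁ = (P₁/P₂)^(1/γ).
V₂/V₁ = (5.62/16.2)^(0.763) = 0.4457.

V₂/V₁ ≈ 0.446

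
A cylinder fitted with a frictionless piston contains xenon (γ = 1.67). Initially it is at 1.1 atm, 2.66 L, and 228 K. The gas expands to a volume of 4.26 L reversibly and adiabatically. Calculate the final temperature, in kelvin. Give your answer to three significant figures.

Adiabatic: T₁V₁^(γ−1) = T₂V₂^(γ−1) ⇒ T₂ = T₁ (V₁/V₂)^(γ−1).
T₂ = 228 × (2.66/4.26)^(0.67) = 166.3 K.

T₂ ≈ 166 K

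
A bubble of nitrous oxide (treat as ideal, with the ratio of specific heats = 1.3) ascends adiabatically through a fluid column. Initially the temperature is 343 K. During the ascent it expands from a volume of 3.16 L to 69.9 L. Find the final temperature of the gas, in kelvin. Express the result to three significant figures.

T₂ ≈ 135 K

Adiabatic: T₁V₁^(γ−1) = T₂V₂^(γ−1) ⇒ T₂ = T₁ (V₁/V₂)^(γ−1).
T₂ = 343 × (3.16/69.9)^(0.3) = 135.5 K.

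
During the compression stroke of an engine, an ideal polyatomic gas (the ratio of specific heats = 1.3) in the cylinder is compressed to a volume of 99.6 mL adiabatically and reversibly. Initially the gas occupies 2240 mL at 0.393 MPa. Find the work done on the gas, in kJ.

W ≈ 4.53 kJ

P₂ = P₁(V₁/V₂)^γ = 0.393×(2240/99.6)^(1.3) = 22.49 MPa.
For a reversible adiabat, W_by_gas = (P₁V₁ − P₂V₂)/(γ−1).
W_by = (393000×0.00224 − 2.249×10^7×9.96×10^-5) / (0.3) = -4532 J.
W_on_gas = −W_by = 4532 J.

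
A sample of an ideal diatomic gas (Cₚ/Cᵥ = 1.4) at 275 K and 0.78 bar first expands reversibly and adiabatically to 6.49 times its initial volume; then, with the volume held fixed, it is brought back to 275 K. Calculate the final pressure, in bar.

P₃ ≈ 0.120 bar

Adiabatic step (PV^γ = const): P₂ = 0.78×(1/6.49)^(1.4) = 0.05688 bar; T₂ = 275×(1/6.49)^(0.4) = 130.1 K.
Isochoric: P₃ = P₂(T₃/T₂) = 0.05688 × (275/130.1) = 0.1202 bar.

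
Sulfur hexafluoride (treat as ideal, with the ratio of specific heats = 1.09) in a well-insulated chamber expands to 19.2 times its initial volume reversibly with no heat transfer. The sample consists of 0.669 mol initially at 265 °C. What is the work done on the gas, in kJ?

For a reversible adiabat TV^(γ−1) is constant, so T₂ = T₁ (V₁/V₂)^(γ−1).
T₁ = 265 °C = 538.1 K.
T₂ = 538.1 × (1/19.2)^(0.09) = 412.5 K.
Q = 0, so ΔU = W_on_gas = nCᵥΔT with Cᵥ = R/(γ−1) = 92.38 J/(mol·K).
ΔU = 0.669 × 92.38 × (412.5 − 538.1) = -7766 J.

W ≈ -7.77 kJ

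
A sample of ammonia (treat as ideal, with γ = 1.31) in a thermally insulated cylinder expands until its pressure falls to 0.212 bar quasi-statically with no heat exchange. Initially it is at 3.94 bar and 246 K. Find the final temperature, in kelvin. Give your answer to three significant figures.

Adiabatic: T₂/T₁ = (P₂/P₁)^((γ−1)/γ).
T₂ = 246 × (0.212/3.94)^(0.237) = 123.2 K.

T₂ ≈ 123 K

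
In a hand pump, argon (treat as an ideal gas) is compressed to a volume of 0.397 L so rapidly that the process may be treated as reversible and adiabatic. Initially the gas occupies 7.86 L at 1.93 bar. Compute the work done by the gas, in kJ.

W ≈ -14.4 kJ

γ = 5/3 for a monatomic ideal gas.
P₂ = P₁(V₁/V₂)^γ = 1.93×(7.86/0.397)^(5/3) = 279.6 bar.
For a reversible adiabat, W_by_gas = (P₁V₁ − P₂V₂)/(γ−1).
W_by = (193000×0.00786 − 2.796×10^7×0.000397) / (2/3) = -14380 J.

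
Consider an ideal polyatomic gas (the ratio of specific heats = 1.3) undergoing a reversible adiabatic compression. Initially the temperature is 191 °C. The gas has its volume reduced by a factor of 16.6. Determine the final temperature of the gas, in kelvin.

Adiabatic: T₁V₁^(γ−1) = T₂V₂^(γ−1) ⇒ T₂ = T₁ (V₁/V₂)^(γ−1).
T₁ = 191 °C = 464.1 K.
T₂ = 464.1 × 16.6^(0.3) = 1078 K.

T₂ ≈ 1080 K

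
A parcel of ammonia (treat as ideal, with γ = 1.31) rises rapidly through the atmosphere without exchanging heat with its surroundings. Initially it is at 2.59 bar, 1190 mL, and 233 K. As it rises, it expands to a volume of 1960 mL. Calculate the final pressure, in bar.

P₂ ≈ 1.35 bar

Adiabatic: P₁V₁^γ = P₂V₂^γ ⇒ P₂ = P₁ (V₁/V₂)^γ.
P₂ = 2.59 × (1190/1960)^(1.31) = 1.347 bar.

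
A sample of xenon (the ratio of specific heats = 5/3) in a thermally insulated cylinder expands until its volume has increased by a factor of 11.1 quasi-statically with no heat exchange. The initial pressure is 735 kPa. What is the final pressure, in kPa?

P₂ ≈ 13.3 kPa

Since PV^γ is constant along a reversible adiabat, P₂ = P₁ (V₁/V₂)^γ.
P₂ = 735 × (1/11.1)^(5/3) = 13.31 kPa.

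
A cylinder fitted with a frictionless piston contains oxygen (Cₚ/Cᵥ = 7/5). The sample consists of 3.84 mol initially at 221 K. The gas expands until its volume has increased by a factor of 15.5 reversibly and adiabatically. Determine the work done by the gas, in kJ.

W ≈ 11.7 kJ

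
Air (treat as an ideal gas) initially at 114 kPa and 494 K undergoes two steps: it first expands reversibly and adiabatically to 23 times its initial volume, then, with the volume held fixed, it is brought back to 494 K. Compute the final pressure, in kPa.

For a diatomic ideal gas γ = 7/5.
Adiabatic step (PV^γ = const): P₂ = 114×(1/23)^(7/5) = 1.414 kPa; T₂ = 494×(1/23)^(2/5) = 140.9 K.
Isochoric: P₃ = P₂(T₃/T₂) = 1.414 × (494/140.9) = 4.957 kPa.

P₃ ≈ 4.96 kPa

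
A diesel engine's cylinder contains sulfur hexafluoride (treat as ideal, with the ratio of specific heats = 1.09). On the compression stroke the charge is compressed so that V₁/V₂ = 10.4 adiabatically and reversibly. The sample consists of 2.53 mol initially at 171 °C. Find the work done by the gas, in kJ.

W ≈ -24.4 kJ

Adiabatic: T₁V₁^(γ−1) = T₂V₂^(γ−1) ⇒ T₂ = T₁ (V₁/V₂)^(γ−1).
T₁ = 171 °C = 444.1 K.
T₂ = 444.1 × 10.4^(0.09) = 548.4 K.
Q = 0, so ΔU = W_on_gas = nCᵥΔT with Cᵥ = R/(γ−1) = 92.38 J/(mol·K).
ΔU = 2.53 × 92.38 × (548.4 − 444.1) = 24350 J.
Work done by the gas = −ΔU = -24350 J.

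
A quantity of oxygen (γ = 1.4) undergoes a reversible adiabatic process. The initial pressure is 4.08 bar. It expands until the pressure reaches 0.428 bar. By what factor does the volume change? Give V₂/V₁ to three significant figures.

From PV^γ = const, V₂/V₁ = (P₁/P₂)^(1/γ).
V₂/V₁ = (4.08/0.428)^(0.714) = 5.005.

V₂/V₁ ≈ 5.01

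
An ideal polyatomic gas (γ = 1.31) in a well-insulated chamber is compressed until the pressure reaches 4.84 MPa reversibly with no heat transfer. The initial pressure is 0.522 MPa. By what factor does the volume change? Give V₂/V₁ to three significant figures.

From PV^γ = const, V₂/V₁ = (P₁/P₂)^(1/γ).
V₂/V₁ = (0.522/4.84)^(0.763) = 0.1827.

V₂/V₁ ≈ 0.183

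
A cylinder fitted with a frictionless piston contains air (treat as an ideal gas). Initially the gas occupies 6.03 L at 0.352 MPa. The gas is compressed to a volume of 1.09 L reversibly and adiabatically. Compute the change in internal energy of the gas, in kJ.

γ = 7/5 for a diatomic ideal gas.
P₂ = P₁(V₁/V₂)^γ = 0.352×(6.03/1.09)^(7/5) = 3.86 MPa.
For a reversible adiabat, W_by_gas = (P₁V₁ − P₂V₂)/(γ−1).
W_by = (352000×0.00603 − 3.86×10^6×0.00109) / (2/5) = -5212 J.
Q = 0 ⇒ ΔU = −W_by = 5212 J.

ΔU ≈ 5.21 kJ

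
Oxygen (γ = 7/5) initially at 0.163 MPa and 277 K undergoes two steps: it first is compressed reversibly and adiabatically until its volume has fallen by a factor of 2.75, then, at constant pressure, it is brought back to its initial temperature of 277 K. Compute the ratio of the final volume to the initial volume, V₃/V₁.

Adiabatic step: V₂/V₁ = 0.3636; T₂ = T₁·2.75^(2/5) = 415.2 K.
Isobaric step: V₃/V₂ = T₃/T₂ = 277/415.2.
V₃/V₁ = (V₂/V₁)(V₃/V₂) = 0.3636 × (277/415.2) = 0.2426.

V₃/V₁ ≈ 0.243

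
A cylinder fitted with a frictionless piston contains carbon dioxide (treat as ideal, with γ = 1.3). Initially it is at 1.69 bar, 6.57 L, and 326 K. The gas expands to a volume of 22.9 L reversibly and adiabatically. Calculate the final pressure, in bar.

P₂ ≈ 0.333 bar

Since PV^γ is constant along a reversible adiabat, P₂ = P₁ (V₁/V₂)^γ.
P₂ = 1.69 × (6.57/22.9)^(1.3) = 0.3334 bar.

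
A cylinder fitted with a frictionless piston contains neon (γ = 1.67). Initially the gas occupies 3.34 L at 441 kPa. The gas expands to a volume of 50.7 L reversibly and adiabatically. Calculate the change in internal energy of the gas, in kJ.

ΔU ≈ -1.84 kJ

P₂ = P₁(V₁/V₂)^γ = 441×(3.34/50.7)^(1.67) = 4.696 kPa.
For a reversible adiabat, W_by_gas = (P₁V₁ − P₂V₂)/(γ−1).
W_by = (441000×0.00334 − 4696×0.0507) / (0.67) = 1843 J.
Q = 0 ⇒ ΔU = −W_by = -1843 J.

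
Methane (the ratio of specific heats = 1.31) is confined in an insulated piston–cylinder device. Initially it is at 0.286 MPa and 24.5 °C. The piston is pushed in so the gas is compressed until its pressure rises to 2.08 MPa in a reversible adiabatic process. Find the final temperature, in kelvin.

Adiabatic: T₂/T₁ = (P₂/P₁)^((γ−1)/γ).
T₁ = 24.5 °C = 297.6 K.
T₂ = 297.6 × (2.08/0.286)^(0.237) = 476 K.

T₂ ≈ 476 K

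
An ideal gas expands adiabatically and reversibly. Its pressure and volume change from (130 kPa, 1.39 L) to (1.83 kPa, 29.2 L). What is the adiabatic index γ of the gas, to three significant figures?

γ ≈ 1.40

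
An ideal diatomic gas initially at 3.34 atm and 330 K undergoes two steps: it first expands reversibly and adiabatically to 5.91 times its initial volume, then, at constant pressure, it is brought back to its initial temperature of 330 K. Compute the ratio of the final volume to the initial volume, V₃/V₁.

V₃/V₁ ≈ 12.0

For a diatomic ideal gas γ = 7/5.
Adiabatic step: V₂/V₁ = 5.91; T₂ = T₁·(1/5.91)^(2/5) = 162.1 K.
Isobaric step: V₃/V₂ = T₃/T₂ = 330/162.1.
V₃/V₁ = (V₂/V₁)(V₃/V₂) = 5.91 × (330/162.1) = 12.03.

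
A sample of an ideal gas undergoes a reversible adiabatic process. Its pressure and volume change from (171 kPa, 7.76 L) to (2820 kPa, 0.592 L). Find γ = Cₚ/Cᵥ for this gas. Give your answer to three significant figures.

γ ≈ 1.09

PV^γ = const ⇒ γ = ln(P₂/P₁) / ln(V₁/V₂).
γ = ln(2820/171) / ln(7.76/0.592) = 1.089.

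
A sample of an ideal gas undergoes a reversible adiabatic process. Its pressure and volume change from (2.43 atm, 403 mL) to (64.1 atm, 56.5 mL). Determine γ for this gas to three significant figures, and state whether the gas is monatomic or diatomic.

γ ≈ 1.67; monatomic

PV^γ = const ⇒ γ = ln(P₂/P₁) / ln(V₁/V₂).
γ = ln(64.1/2.43) / ln(403/56.5) = 1.666.
γ ≈ 1.67 is close to 5/3, so the gas is monatomic.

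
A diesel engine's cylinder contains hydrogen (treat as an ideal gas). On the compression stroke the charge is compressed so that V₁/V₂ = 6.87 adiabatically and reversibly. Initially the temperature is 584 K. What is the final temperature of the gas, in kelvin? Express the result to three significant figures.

Adiabatic: T₁V₁^(γ−1) = T₂V₂^(γ−1) ⇒ T₂ = T₁ (V₁/V₂)^(γ−1).
For a diatomic ideal gas γ = 7/5, so γ−1 = 2/5.
T₂ = 584 × 6.87^(2/5) = 1262 K.

T₂ ≈ 1260 K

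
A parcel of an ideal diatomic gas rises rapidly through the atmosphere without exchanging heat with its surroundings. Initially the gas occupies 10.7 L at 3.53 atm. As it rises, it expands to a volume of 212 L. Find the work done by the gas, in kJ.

W ≈ 6.67 kJ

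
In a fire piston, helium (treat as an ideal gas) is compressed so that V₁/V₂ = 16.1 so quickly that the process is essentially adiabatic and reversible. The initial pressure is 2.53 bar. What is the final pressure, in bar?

Since PV^γ is constant along a reversible adiabat, P₂ = P₁ (V₁/V₂)^γ.
For a monatomic ideal gas γ = 5/3.
P₂ = 2.53 × 16.1^(5/3) = 259.7 bar.

P₂ ≈ 260 bar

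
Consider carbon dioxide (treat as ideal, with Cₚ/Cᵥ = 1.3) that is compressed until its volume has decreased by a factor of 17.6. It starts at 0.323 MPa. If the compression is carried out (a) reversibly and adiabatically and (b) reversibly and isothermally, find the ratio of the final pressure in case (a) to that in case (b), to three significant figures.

P_adiabatic / P_isothermal ≈ 2.36

Isothermal: P_b = P₁(V₁/V₂) = 0.323×17.6.
Adiabatic: P_a = P₁(V₁/V₂)^γ = 0.323×17.6^(1.3).
P_a/P_b = (V₁/V₂)^(γ−1) = 17.6^(0.3) = 2.364.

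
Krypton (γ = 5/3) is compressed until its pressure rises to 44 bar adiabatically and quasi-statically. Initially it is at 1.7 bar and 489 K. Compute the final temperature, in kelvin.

Along an adiabat T P^((1−γ)/γ) is constant, so T₂ = T₁ (P₂/P₁)^((γ−1)/γ).
T₂ = 489 × (44/1.7)^(2/5) = 1797 K.

T₂ ≈ 1800 K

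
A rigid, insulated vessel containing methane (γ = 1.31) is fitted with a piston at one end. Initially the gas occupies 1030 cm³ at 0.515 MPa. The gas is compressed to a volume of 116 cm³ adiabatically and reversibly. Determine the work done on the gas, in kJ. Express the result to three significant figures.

W ≈ 1.66 kJ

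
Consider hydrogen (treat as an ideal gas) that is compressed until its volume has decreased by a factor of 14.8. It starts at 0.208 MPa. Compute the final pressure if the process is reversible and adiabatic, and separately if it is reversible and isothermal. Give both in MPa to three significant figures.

For a diatomic ideal gas γ = 7/5.
Isothermal: P₂ = P₁(V₁/V₂) = 0.208×14.8 = 3.078 MPa.
Adiabatic: P₂ = P₁(V₁/V₂)^γ = 0.208×14.8^(7/5) = 9.045 MPa.

adiabatic: 9.05 MPa; isothermal: 3.08 MPa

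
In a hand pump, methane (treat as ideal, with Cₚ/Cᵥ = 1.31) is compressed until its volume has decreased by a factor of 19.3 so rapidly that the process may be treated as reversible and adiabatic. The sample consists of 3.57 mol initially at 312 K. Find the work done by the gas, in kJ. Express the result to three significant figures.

For a reversible adiabat TV^(γ−1) is constant, so T₂ = T₁ (V₁/V₂)^(γ−1).
T₂ = 312 × 19.3^(0.31) = 781 K.
Q = 0, so ΔU = W_on_gas = nCᵥΔT with Cᵥ = R/(γ−1) = 26.82 J/(mol·K).
ΔU = 3.57 × 26.82 × (781 − 312) = 44910 J.
Work done by the gas = −ΔU = -44910 J.

W ≈ -44.9 kJ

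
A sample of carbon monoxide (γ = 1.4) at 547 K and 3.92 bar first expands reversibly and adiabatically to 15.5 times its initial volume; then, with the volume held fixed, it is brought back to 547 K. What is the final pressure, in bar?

Adiabatic step (PV^γ = const): P₂ = 3.92×(1/15.5)^(1.4) = 0.08449 bar; T₂ = 547×(1/15.5)^(0.4) = 182.7 K.
Isochoric: P₃ = P₂(T₃/T₂) = 0.08449 × (547/182.7) = 0.2529 bar.

P₃ ≈ 0.253 bar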